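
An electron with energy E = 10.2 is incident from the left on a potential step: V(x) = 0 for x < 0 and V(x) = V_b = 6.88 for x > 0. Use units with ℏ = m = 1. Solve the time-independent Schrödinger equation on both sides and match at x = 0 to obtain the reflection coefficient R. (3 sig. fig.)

R = 0.0748

On each side the TISE gives plane waves with k = √(2m(E − V))/ℏ: k₁ = √(2·1·10.2) = 4.517, k₂ = √(2·1·3.32) = 2.577.
Continuity of ψ and ψ′ at the step yields the reflection amplitude r = (k₁ − k₂)/(k₁ + k₂) = 0.2735; thus R = |r|² = 0.07478, T = 0.9252.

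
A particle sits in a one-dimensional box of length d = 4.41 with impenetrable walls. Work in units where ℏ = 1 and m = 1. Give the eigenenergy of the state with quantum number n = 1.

Requiring ψ(0) = ψ(d) = 0 quantises k = nπ/d, hence E_n = ℏ²k²/2m = n²π²ℏ²/(2md²).
E_1 = 1² × π² / (2 × 1 × 4.41²) = 0.2537.

E = 0.254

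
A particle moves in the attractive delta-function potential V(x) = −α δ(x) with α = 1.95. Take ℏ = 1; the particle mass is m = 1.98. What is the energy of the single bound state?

E = -3.76

The bound state is ψ(x) = √κ e^{−κ|x|}. The derivative jump ψ'(0⁺) − ψ'(0⁻) = −(2mα/ℏ²)ψ(0) fixes κ = mα/ℏ² = 3.861.
Then E = −ℏ²κ²/(2m) = −mα²/(2ℏ²) = -3.764.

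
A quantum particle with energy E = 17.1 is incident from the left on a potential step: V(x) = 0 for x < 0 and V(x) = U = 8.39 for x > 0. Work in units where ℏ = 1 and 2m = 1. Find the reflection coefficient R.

R = 0.0279

On each side the TISE gives plane waves with k = √(2m(E − V))/ℏ: k₁ = √(2·½·17.1) = 4.135, k₂ = √(2·½·8.71) = 2.951.
Continuity of ψ and ψ′ at the step yields the reflection amplitude r = (k₁ − k₂)/(k₁ + k₂) = 0.1671; thus R = |r|² = 0.02791, T = 0.9721.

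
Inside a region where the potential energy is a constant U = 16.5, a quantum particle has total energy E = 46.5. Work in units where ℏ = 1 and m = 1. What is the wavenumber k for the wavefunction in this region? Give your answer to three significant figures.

With E > U the solution is oscillatory, ψ ∝ e^{±ikx} with k = √(2m(E − U))/ℏ.
k = √(2 × 1 × 30) = 7.746.

k = 7.75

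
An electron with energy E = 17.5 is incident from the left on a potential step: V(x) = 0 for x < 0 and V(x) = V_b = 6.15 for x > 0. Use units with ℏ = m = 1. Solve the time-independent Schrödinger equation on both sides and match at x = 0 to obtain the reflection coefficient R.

The wavenumbers are k₁ = √(2mE)/ℏ = 5.916 on the left and k₂ = √(2m(E − V_b))/ℏ = 4.764 on the right.
Matching ψ and ψ′ at x = 0 gives r = (k₁ − k₂)/(k₁ + k₂), so R = r² = 0.01163 and T = 1 − R = 0.9884.

R = 0.0116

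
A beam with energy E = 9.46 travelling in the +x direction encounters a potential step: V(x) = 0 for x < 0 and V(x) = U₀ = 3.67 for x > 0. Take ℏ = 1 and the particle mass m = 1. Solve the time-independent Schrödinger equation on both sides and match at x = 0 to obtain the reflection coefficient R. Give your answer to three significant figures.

The wavenumbers are k₁ = √(2mE)/ℏ = 4.350 on the left and k₂ = √(2m(E − U₀))/ℏ = 3.403 on the right.
Continuity of ψ and ψ′ at the step yields the reflection amplitude r = (k₁ − k₂)/(k₁ + k₂) = 0.1221; thus R = |r|² = 0.01491, T = 0.9851.

R = 0.0149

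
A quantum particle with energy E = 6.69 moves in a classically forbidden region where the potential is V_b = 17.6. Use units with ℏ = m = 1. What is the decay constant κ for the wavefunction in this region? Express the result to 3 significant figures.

Since E < V_b the TISE in this region is ψ'' = κ²ψ with κ = √(2m(V_b − E))/ℏ.
κ = √(2 × 1 × 10.91) = 4.671.

κ = 4.67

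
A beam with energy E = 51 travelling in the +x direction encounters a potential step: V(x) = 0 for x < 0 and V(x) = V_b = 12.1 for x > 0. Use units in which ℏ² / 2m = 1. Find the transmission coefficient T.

T = 0.995

The wavenumbers are k₁ = √(2mE)/ℏ = 7.141 on the left and k₂ = √(2m(E − V_b))/ℏ = 6.237 on the right.
Continuity of ψ and ψ′ at the step yields the reflection amplitude r = (k₁ − k₂)/(k₁ + k₂) = 0.06760; thus R = |r|² = 0.004570, T = 0.9954.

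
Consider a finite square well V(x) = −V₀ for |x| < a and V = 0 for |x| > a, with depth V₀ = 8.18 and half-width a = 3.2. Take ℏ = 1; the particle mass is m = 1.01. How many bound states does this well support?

N = 9

The dimensionless depth is z₀ = a√(2mV₀)/ℏ = 3.2 × √(16.52) = 13.01.
The even/odd transcendental equations gain one root per π/2 in z₀, giving N = 1 + ⌊2z₀/π⌋ = 1 + ⌊8.281⌋ = 9.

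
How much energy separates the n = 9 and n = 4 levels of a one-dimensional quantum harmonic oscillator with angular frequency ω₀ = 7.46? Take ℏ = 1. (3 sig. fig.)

ΔE = 37.3

E_n = ℏω₀(n + ½), so ΔE = (9 − 4) ℏω₀ = 5 × 7.46 = 37.30.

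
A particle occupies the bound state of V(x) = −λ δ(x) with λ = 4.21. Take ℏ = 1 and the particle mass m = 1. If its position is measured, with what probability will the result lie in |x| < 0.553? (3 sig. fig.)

The normalised bound state is ψ = √κ e^{−κ|x|} with κ = mλ/ℏ² = 4.210.
P(|x| < d) = ∫_{−d}^{d} κ e^{−2κ|x|} dx = 1 − e^{−2κd} = 1 − e^{−4.656} = 0.9905.

P = 0.990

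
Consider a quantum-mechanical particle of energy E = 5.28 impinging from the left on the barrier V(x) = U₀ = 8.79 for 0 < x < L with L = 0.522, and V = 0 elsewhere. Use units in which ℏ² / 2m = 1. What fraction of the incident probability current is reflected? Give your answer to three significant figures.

R = 0.576

E < U₀: inside the barrier ψ ∝ e^{±κx} with κ = √(2m(U₀ − E))/ℏ = 1.873.
κL = 0.9780, sinh(κL) = 1.141.
Matching ψ, ψ′ at both faces gives T = [1 + U₀² sinh²(κL) / (4E(U₀ − E))]⁻¹ = 1/2.358 = 0.424.
R = 1 − T = 0.576.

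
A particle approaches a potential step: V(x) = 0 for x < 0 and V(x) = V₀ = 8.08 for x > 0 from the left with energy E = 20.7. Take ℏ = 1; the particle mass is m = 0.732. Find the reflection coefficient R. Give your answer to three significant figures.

R = 0.0152

On each side the TISE gives plane waves with k = √(2m(E − V))/ℏ: k₁ = √(2·0.732·20.7) = 5.505, k₂ = √(2·0.732·12.62) = 4.298.
Matching ψ and ψ′ at x = 0 gives r = (k₁ − k₂)/(k₁ + k₂), so R = r² = 0.01515 and T = 1 − R = 0.9848.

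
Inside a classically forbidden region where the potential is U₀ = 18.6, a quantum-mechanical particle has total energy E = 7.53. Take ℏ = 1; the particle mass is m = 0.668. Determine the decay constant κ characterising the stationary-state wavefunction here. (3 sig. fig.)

Since E < U₀ the TISE in this region is ψ'' = κ²ψ with κ = √(2m(U₀ − E))/ℏ.
κ = √(2 × 0.668 × 11.07) = 3.846.

κ = 3.85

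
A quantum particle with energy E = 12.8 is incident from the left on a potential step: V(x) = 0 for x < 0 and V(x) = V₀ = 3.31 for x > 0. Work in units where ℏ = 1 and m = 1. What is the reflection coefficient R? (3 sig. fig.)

R = 0.00557

The wavenumbers are k₁ = √(2mE)/ℏ = 5.060 on the left and k₂ = √(2m(E − V₀))/ℏ = 4.357 on the right.
Matching ψ and ψ′ at x = 0 gives r = (k₁ − k₂)/(k₁ + k₂), so R = r² = 0.005574 and T = 1 − R = 0.9944.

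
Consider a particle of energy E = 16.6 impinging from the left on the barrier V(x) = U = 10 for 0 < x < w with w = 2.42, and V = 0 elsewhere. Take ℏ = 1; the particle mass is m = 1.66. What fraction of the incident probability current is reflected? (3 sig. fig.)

E > U: inside the barrier k₂ = √(2m(E − U))/ℏ = 4.681, k₂w = 11.33.
T = [1 + U² sin²(k₂w) / (4E(E − U))]⁻¹ = 1/1.204 = 0.831.
R = 1 − T = 0.169.

R = 0.169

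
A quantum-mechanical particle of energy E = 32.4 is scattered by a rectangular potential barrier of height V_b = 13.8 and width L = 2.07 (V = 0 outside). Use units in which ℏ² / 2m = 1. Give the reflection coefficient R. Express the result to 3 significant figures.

E > V_b: inside the barrier k₂ = √(2m(E − V_b))/ℏ = 4.313, k₂L = 8.927.
T = [1 + V_b² sin²(k₂L) / (4E(E − V_b))]⁻¹ = 1/1.018 = 0.982.
R = 1 − T = 0.0177.

R = 0.0177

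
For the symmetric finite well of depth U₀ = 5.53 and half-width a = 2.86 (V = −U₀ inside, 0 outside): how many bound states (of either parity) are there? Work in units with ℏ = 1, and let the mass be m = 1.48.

The dimensionless depth is z₀ = a√(2mU₀)/ℏ = 2.86 × √(16.37) = 11.57.
A new bound state (alternating even/odd) appears each time z₀ passes a multiple of π/2, so N = ⌊2z₀/π⌋ + 1 = ⌊7.366⌋ + 1 = 8.

N = 8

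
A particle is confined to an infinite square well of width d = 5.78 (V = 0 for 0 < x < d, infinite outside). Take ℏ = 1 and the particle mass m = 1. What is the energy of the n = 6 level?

The infinite-well eigenfunctions ψ_n = √(2/d) sin(nπx/d) vanish at both walls, giving E_n = n²π²ℏ²/(2md²).
E_6 = 6² × π² / (2 × 1 × 5.78²) = 5.318.

E = 5.32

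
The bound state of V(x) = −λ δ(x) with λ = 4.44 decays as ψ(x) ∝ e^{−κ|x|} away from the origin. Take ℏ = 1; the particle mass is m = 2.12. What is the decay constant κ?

κ = 9.41

Integrating the TISE across x = 0 gives the cusp condition ψ'(0⁺) − ψ'(0⁻) = −(2mλ/ℏ²)ψ(0).
With ψ ∝ e^{−κ|x|} this yields −2κ = −2mλ/ℏ², so κ = mλ/ℏ² = 9.413.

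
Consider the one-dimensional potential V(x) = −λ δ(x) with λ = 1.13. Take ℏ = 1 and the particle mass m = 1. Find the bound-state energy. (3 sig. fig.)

E = -0.638

For x ≠ 0 the bound state is ψ ∝ e^{−κ|x|}; integrating the TISE across the delta gives the cusp condition 2κ = 2mλ/ℏ², so κ = 1.130.
Then E = −ℏ²κ²/(2m) = −mλ²/(2ℏ²) = -0.6385.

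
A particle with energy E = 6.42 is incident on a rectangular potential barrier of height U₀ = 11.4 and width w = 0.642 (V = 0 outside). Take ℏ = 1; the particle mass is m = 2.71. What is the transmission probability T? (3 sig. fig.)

Since E < U₀ the interior solution is evanescent with decay constant κ = √(2m(U₀ − E))/ℏ = 5.195.
κw = 3.335, sinh(κw) = 14.03.
Matching ψ, ψ′ at both faces gives T = [1 + U₀² sinh²(κw) / (4E(U₀ − E))]⁻¹ = 1/201.0 = 0.00498.

T = 0.00498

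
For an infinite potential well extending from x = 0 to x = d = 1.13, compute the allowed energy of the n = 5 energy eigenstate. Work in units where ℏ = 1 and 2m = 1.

Requiring ψ(0) = ψ(d) = 0 quantises k = nπ/d, hence E_n = ℏ²k²/2m = n²π²ℏ²/(2md²).
E_5 = 5² × π² / (2 × 0.5 × 1.13²) = 193.2.

E = 193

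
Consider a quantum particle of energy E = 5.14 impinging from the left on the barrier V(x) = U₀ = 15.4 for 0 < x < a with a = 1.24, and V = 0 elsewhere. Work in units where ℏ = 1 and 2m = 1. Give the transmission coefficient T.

T = 0.00126

Since E < U₀ the interior solution is evanescent with decay constant κ = √(2m(U₀ − E))/ℏ = 3.203.
κa = 3.972, sinh(κa) = 26.53.
Matching ψ, ψ′ at both faces gives T = [1 + U₀² sinh²(κa) / (4E(U₀ − E))]⁻¹ = 1/792.5 = 0.00126.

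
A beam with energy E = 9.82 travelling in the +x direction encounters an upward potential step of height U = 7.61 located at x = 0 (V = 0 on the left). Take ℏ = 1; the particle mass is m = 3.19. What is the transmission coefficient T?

The wavenumbers are k₁ = √(2mE)/ℏ = 7.915 on the left and k₂ = √(2m(E − U))/ℏ = 3.755 on the right.
Continuity of ψ and ψ′ at the step yields the reflection amplitude r = (k₁ − k₂)/(k₁ + k₂) = 0.3565; thus R = |r|² = 0.1271, T = 0.8729.

T = 0.873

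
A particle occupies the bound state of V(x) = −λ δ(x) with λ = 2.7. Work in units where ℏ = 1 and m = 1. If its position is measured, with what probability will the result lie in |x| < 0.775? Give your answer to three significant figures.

P = 0.985

The normalised bound state is ψ = √κ e^{−κ|x|} with κ = mλ/ℏ² = 2.700.
P(|x| < d) = ∫_{−d}^{d} κ e^{−2κ|x|} dx = 1 − e^{−2κd} = 1 − e^{−4.185} = 0.9848.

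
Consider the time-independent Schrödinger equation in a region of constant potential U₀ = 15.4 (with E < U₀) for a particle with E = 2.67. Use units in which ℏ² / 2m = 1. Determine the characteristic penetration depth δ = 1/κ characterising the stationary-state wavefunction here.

Since E < U₀ the TISE in this region is ψ'' = κ²ψ with κ = √(2m(U₀ − E))/ℏ.
κ = √(2 × 0.5 × 12.73) = 3.568. The penetration depth is δ = 1/κ = 0.280.

δ = 0.280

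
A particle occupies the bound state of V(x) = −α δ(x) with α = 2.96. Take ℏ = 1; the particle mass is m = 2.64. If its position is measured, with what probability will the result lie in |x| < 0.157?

The normalised bound state is ψ = √κ e^{−κ|x|} with κ = mα/ℏ² = 7.814.
P(|x| < d) = ∫_{−d}^{d} κ e^{−2κ|x|} dx = 1 − e^{−2κd} = 1 − e^{−2.454} = 0.9140.

P = 0.914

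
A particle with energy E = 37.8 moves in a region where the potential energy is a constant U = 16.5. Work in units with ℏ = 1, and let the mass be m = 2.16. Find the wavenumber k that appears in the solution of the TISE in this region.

With E > U the solution is oscillatory, ψ ∝ e^{±ikx} with k = √(2m(E − U))/ℏ.
k = √(2 × 2.16 × 21.3) = 9.592.

k = 9.59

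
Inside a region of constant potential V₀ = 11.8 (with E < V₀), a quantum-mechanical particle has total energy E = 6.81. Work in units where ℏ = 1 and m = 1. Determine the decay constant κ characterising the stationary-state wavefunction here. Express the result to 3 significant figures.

κ = 3.16

Since E < V₀ the TISE in this region is ψ'' = κ²ψ with κ = √(2m(V₀ − E))/ℏ.
κ = √(2 × 1 × 4.99) = 3.159.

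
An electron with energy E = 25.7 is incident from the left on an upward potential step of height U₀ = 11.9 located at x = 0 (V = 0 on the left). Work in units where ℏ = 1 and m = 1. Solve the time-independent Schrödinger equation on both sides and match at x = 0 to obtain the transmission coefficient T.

On each side the TISE gives plane waves with k = √(2m(E − V))/ℏ: k₁ = √(2·1·25.7) = 7.169, k₂ = √(2·1·13.8) = 5.254.
Continuity of ψ and ψ′ at the step yields the reflection amplitude r = (k₁ − k₂)/(k₁ + k₂) = 0.1542; thus R = |r|² = 0.02378, T = 0.9762.

T = 0.976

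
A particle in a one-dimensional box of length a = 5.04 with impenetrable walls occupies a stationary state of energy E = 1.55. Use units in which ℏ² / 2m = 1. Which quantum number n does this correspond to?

For an infinite well E_n = n²π²ℏ²/(2ma²), so n = (a/πℏ)√(2mE).
n = (5.04/π) × √(2 × 0.5 × 1.55) = 1.997 → n = 2.

n = 2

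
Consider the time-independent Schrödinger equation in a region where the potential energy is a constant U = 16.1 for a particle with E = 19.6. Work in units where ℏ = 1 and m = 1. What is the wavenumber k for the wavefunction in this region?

With E > U the solution is oscillatory, ψ ∝ e^{±ikx} with k = √(2m(E − U))/ℏ.
k = √(2 × 1 × 3.5) = 2.646.

k = 2.65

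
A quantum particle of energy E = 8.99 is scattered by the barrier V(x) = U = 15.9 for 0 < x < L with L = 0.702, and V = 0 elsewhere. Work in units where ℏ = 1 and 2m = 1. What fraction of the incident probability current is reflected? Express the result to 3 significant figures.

R = 0.906

E < U: inside the barrier ψ ∝ e^{±κx} with κ = √(2m(U − E))/ℏ = 2.629.
κL = 1.845, sinh(κL) = 3.086.
The exact tunnelling result is T⁻¹ = 1 + U² sinh²(κL) / [4E(U − E)] = 10.69, so T = 0.0935.
R = 1 − T = 0.906.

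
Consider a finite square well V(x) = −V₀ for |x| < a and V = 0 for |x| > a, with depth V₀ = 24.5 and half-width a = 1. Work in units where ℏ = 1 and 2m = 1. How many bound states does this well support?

Define the well-strength parameter z₀ = (a/ℏ)√(2mV₀) = 1 × √(2·0.5·24.5) = 4.950.
A new bound state (alternating even/odd) appears each time z₀ passes a multiple of π/2, so N = ⌊2z₀/π⌋ + 1 = ⌊3.151⌋ + 1 = 4.

N = 4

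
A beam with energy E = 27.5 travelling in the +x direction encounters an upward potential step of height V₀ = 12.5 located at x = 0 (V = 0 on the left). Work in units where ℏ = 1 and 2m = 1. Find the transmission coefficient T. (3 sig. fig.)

The wavenumbers are k₁ = √(2mE)/ℏ = 5.244 on the left and k₂ = √(2m(E − V₀))/ℏ = 3.873 on the right.
Matching ψ and ψ′ at x = 0 gives r = (k₁ − k₂)/(k₁ + k₂), so R = r² = 0.02262 and T = 1 − R = 0.9774.

T = 0.977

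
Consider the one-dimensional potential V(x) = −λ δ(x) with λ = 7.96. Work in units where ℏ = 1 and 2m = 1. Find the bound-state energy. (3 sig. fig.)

E = -15.8

For x ≠ 0 the bound state is ψ ∝ e^{−κ|x|}; integrating the TISE across the delta gives the cusp condition 2κ = 2mλ/ℏ², so κ = 3.980.
Then E = −ℏ²κ²/(2m) = −mλ²/(2ℏ²) = -15.84.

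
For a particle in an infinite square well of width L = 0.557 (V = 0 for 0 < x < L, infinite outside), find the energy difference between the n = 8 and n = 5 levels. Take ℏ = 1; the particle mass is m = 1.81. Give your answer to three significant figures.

ΔE = 343

E_n = n²π²ℏ²/(2mL²), so ΔE = (8² − 5²) π²ℏ²/(2mL²).
ΔE = 39 × π² / (2 × 1.81 × 0.557²) = 342.7.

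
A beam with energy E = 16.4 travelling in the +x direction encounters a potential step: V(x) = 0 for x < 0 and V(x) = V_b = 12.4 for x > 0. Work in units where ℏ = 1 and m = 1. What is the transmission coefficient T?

T = 0.885

On each side the TISE gives plane waves with k = √(2m(E − V))/ℏ: k₁ = √(2·1·16.4) = 5.727, k₂ = √(2·1·4) = 2.828.
Matching ψ and ψ′ at x = 0 gives r = (k₁ − k₂)/(k₁ + k₂), so R = r² = 0.1148 and T = 1 − R = 0.8852.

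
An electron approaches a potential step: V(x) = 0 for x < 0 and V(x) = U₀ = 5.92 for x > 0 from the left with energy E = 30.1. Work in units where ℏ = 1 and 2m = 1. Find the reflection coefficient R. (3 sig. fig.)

R = 0.00299

On each side the TISE gives plane waves with k = √(2m(E − V))/ℏ: k₁ = √(2·½·30.1) = 5.486, k₂ = √(2·½·24.18) = 4.917.
Continuity of ψ and ψ′ at the step yields the reflection amplitude r = (k₁ − k₂)/(k₁ + k₂) = 0.05470; thus R = |r|² = 0.002992, T = 0.9970.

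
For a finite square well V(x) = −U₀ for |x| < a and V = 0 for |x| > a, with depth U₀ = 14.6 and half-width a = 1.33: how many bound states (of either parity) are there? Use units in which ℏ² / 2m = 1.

N = 4

Define the well-strength parameter z₀ = (a/ℏ)√(2mU₀) = 1.33 × √(2·0.5·14.6) = 5.082.
A new bound state (alternating even/odd) appears each time z₀ passes a multiple of π/2, so N = ⌊2z₀/π⌋ + 1 = ⌊3.235⌋ + 1 = 4.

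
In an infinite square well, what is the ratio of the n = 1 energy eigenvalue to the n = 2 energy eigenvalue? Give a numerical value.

0.25

Since E_n ∝ n², the ratio is (1/2)² = 0.25.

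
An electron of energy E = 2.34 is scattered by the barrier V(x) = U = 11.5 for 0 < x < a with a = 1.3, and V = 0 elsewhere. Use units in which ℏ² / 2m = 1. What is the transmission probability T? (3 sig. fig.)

E < U: inside the barrier ψ ∝ e^{±κx} with κ = √(2m(U − E))/ℏ = 3.027.
κa = 3.935, sinh(κa) = 25.56.
Matching ψ, ψ′ at both faces gives T = [1 + U² sinh²(κa) / (4E(U − E))]⁻¹ = 1/1009 = 0.000991.

T = 0.000991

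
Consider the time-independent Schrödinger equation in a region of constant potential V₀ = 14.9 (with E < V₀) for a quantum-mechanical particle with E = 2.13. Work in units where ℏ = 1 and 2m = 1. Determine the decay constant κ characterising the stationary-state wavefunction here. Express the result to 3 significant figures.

κ = 3.57

Since E < V₀ the TISE in this region is ψ'' = κ²ψ with κ = √(2m(V₀ − E))/ℏ.
κ = √(2 × 0.5 × 12.77) = 3.574.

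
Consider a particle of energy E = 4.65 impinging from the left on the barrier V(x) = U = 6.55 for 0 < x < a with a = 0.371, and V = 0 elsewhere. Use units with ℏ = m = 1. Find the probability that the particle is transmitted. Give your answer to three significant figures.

T = 0.570

Since E < U the interior solution is evanescent with decay constant κ = √(2m(U − E))/ℏ = 1.949.
κa = 0.7232, sinh(κa) = 0.7879.
The exact tunnelling result is T⁻¹ = 1 + U² sinh²(κa) / [4E(U − E)] = 1.754, so T = 0.570.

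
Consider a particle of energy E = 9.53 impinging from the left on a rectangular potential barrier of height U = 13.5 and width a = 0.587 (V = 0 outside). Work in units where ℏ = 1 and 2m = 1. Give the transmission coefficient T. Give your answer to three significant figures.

T = 0.282

Since E < U the interior solution is evanescent with decay constant κ = √(2m(U − E))/ℏ = 1.992.
κa = 1.170, sinh(κa) = 1.455.
Matching ψ, ψ′ at both faces gives T = [1 + U² sinh²(κa) / (4E(U − E))]⁻¹ = 1/3.550 = 0.282.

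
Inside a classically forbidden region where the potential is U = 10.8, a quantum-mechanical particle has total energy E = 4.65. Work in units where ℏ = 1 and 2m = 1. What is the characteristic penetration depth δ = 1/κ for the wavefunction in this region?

δ = 0.403

Since E < U the TISE in this region is ψ'' = κ²ψ with κ = √(2m(U − E))/ℏ.
κ = √(2 × 0.5 × 6.15) = 2.480. The penetration depth is δ = 1/κ = 0.403.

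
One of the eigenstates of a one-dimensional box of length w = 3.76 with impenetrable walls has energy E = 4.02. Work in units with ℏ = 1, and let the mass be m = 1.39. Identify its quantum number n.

From E_n = n²π²ℏ²/(2mw²) invert to n = √(2mw²E)/(πℏ).
n = (3.76/π) × √(2 × 1.39 × 4.02) = 4.001 → n = 4.

n = 4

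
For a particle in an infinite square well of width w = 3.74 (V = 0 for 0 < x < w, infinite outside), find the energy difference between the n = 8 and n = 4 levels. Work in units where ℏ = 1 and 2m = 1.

ΔE = 33.9

E_n = n²π²ℏ²/(2mw²), so ΔE = (8² − 4²) π²ℏ²/(2mw²).
ΔE = 48 × π² / (2 × 0.5 × 3.74²) = 33.87.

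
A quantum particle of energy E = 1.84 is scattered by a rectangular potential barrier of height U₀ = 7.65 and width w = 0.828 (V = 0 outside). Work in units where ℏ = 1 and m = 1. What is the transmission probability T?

Since E < U₀ the interior solution is evanescent with decay constant κ = √(2m(U₀ − E))/ℏ = 3.409.
κw = 2.822, sinh(κw) = 8.380.
The exact tunnelling result is T⁻¹ = 1 + U₀² sinh²(κw) / [4E(U₀ − E)] = 97.10, so T = 0.0103.

T = 0.0103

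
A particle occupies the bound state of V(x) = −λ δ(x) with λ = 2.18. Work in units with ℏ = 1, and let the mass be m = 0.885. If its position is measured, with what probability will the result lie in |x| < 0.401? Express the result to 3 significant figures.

The normalised bound state is ψ = √κ e^{−κ|x|} with κ = mλ/ℏ² = 1.929.
P(|x| < d) = ∫_{−d}^{d} κ e^{−2κ|x|} dx = 1 − e^{−2κd} = 1 − e^{−1.547} = 0.7872.

P = 0.787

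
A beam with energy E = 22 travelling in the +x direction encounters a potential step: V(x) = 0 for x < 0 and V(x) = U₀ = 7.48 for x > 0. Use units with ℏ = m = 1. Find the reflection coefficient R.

R = 0.0107

On each side the TISE gives plane waves with k = √(2m(E − V))/ℏ: k₁ = √(2·1·22) = 6.633, k₂ = √(2·1·14.52) = 5.389.
Matching ψ and ψ′ at x = 0 gives r = (k₁ − k₂)/(k₁ + k₂), so R = r² = 0.01071 and T = 1 − R = 0.9893.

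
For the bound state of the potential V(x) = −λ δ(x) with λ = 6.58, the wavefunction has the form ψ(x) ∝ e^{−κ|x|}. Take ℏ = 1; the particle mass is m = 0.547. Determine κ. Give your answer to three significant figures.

κ = 3.60

Integrate −(ℏ²/2m)ψ'' − λδ(x)ψ = Eψ from −ε to +ε: the ψ'' term gives ψ'(0⁺) − ψ'(0⁻) and the δ term gives −(2mλ/ℏ²)ψ(0).
With ψ ∝ e^{−κ|x|} this yields −2κ = −2mλ/ℏ², so κ = mλ/ℏ² = 3.599.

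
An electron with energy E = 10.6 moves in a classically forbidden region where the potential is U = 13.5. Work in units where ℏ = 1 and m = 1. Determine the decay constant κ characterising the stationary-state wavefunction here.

Since E < U the TISE in this region is ψ'' = κ²ψ with κ = √(2m(U − E))/ℏ.
κ = √(2 × 1 × 2.9) = 2.408.

κ = 2.41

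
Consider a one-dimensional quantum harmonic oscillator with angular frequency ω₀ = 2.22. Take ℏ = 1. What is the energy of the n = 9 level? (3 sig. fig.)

E = 21.1

Using E_n = (n + ½)ℏω₀: E_9 = 9.5 × 2.22 = 21.09.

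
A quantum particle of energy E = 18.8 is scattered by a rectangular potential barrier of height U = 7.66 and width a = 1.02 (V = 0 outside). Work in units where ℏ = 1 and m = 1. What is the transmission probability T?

T = 0.935

E > U: inside the barrier k₂ = √(2m(E − U))/ℏ = 4.720, k₂a = 4.815.
T = [1 + U² sin²(k₂a) / (4E(E − U))]⁻¹ = 1/1.069 = 0.935.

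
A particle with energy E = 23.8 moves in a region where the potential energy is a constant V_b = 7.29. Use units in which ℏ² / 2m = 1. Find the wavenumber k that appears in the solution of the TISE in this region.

With E > V_b the solution is oscillatory, ψ ∝ e^{±ikx} with k = √(2m(E − V_b))/ℏ.
k = √(2 × 0.5 × 16.51) = 4.063.

k = 4.06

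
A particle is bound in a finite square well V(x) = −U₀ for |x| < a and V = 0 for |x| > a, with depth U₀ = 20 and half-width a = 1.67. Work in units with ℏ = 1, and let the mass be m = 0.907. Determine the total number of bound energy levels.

N = 7

Define the well-strength parameter z₀ = (a/ℏ)√(2mU₀) = 1.67 × √(2·0.907·20) = 10.06.
A new bound state (alternating even/odd) appears each time z₀ passes a multiple of π/2, so N = ⌊2z₀/π⌋ + 1 = ⌊6.404⌋ + 1 = 7.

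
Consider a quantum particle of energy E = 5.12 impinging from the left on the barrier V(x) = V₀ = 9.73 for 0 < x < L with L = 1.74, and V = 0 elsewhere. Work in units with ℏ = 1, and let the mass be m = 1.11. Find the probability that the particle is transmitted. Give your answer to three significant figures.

E < V₀: inside the barrier ψ ∝ e^{±κx} with κ = √(2m(V₀ − E))/ℏ = 3.199.
κL = 5.566, sinh(κL) = 130.7.
Matching ψ, ψ′ at both faces gives T = [1 + V₀² sinh²(κL) / (4E(V₀ − E))]⁻¹ = 1/17140 = 0.0000583.

T = 0.0000583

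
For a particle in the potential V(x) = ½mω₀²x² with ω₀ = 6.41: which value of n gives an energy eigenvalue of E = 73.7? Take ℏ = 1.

E_n = ℏω₀(n + ½) ⇒ n = E/(ℏω₀) − ½ = 73.7/6.41 − 0.5 = 10.998 → n = 11.

n = 11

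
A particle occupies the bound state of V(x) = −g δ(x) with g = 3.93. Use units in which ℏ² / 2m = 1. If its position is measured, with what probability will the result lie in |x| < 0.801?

P = 0.957

The normalised bound state is ψ = √κ e^{−κ|x|} with κ = mg/ℏ² = 1.965.
P(|x| < d) = ∫_{−d}^{d} κ e^{−2κ|x|} dx = 1 − e^{−2κd} = 1 − e^{−3.148} = 0.9571.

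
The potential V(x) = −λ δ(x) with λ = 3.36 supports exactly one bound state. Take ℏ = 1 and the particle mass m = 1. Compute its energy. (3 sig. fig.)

The bound state is ψ(x) = √κ e^{−κ|x|}. The derivative jump ψ'(0⁺) − ψ'(0⁻) = −(2mλ/ℏ²)ψ(0) fixes κ = mλ/ℏ² = 3.360.
Then E = −ℏ²κ²/(2m) = −mλ²/(2ℏ²) = -5.645.

E = -5.64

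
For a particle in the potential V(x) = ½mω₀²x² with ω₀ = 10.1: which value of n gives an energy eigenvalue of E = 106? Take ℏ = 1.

Invert E_n = (n + ½)ℏω₀: n = E/ℏω₀ − ½ = 9.995, so n = 10.

n = 10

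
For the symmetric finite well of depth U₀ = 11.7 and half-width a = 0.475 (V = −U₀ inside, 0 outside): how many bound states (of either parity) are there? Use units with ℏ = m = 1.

Define the well-strength parameter z₀ = (a/ℏ)√(2mU₀) = 0.475 × √(2·1·11.7) = 2.298.
A new bound state (alternating even/odd) appears each time z₀ passes a multiple of π/2, so N = ⌊2z₀/π⌋ + 1 = ⌊1.463⌋ + 1 = 2.

N = 2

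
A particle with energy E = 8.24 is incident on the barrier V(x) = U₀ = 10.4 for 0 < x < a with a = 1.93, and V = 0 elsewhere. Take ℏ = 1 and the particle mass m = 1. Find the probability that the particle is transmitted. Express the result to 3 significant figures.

T = 0.000863

E < U₀: inside the barrier ψ ∝ e^{±κx} with κ = √(2m(U₀ − E))/ℏ = 2.078.
κa = 4.011, sinh(κa) = 27.60.
The exact tunnelling result is T⁻¹ = 1 + U₀² sinh²(κa) / [4E(U₀ − E)] = 1159, so T = 0.000863.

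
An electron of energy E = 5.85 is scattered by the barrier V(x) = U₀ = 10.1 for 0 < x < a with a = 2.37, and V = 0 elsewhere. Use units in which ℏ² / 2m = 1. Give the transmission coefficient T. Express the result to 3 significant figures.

Since E < U₀ the interior solution is evanescent with decay constant κ = √(2m(U₀ − E))/ℏ = 2.062.
κa = 4.886, sinh(κa) = 66.20.
The exact tunnelling result is T⁻¹ = 1 + U₀² sinh²(κa) / [4E(U₀ − E)] = 4496, so T = 0.000222.

T = 0.000222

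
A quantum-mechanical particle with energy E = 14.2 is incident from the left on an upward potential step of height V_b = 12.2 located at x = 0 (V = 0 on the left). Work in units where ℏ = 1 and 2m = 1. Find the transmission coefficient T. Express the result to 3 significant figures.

T = 0.794

The wavenumbers are k₁ = √(2mE)/ℏ = 3.768 on the left and k₂ = √(2m(E − V_b))/ℏ = 1.414 on the right.
Matching ψ and ψ′ at x = 0 gives r = (k₁ − k₂)/(k₁ + k₂), so R = r² = 0.2063 and T = 1 − R = 0.7937.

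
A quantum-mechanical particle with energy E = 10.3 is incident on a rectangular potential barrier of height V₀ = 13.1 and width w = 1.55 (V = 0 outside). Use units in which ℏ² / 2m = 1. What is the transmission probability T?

Since E < V₀ the interior solution is evanescent with decay constant κ = √(2m(V₀ − E))/ℏ = 1.673.
κw = 2.594, sinh(κw) = 6.652.
Matching ψ, ψ′ at both faces gives T = [1 + V₀² sinh²(κw) / (4E(V₀ − E))]⁻¹ = 1/66.82 = 0.0150.

T = 0.0150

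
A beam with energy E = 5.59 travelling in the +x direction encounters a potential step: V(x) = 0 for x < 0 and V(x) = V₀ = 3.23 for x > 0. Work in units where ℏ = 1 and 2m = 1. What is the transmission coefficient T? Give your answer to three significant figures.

T = 0.955

On each side the TISE gives plane waves with k = √(2m(E − V))/ℏ: k₁ = √(2·½·5.59) = 2.364, k₂ = √(2·½·2.36) = 1.536.
Matching ψ and ψ′ at x = 0 gives r = (k₁ − k₂)/(k₁ + k₂), so R = r² = 0.04507 and T = 1 − R = 0.9549.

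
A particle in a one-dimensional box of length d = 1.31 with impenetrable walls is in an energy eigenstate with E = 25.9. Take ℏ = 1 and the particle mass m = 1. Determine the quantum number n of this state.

From E_n = n²π²ℏ²/(2md²) invert to n = √(2md²E)/(πℏ).
n = (1.31/π) × √(2 × 1 × 25.9) = 3.001 → n = 3.

n = 3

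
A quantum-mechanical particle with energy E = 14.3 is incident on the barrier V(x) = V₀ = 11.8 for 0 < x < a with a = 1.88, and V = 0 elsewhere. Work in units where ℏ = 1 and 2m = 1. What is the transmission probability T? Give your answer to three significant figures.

T = 0.973

Above the barrier the interior wavenumber is k₂ = √(2m(E − V₀))/ℏ = 1.581, giving phase k₂a = 2.973.
T = [1 + V₀² sin²(k₂a) / (4E(E − V₀))]⁻¹ = 1/1.028 = 0.973.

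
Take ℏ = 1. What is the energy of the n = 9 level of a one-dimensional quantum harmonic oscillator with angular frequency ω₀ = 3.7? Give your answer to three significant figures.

E = 35.2

Using E_n = (n + ½)ℏω₀: E_9 = 9.5 × 3.7 = 35.15.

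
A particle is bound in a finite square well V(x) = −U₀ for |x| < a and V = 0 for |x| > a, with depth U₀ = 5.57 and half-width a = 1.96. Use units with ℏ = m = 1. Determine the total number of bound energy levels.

The dimensionless depth is z₀ = a√(2mU₀)/ℏ = 1.96 × √(11.14) = 6.542.
The even/odd transcendental equations gain one root per π/2 in z₀, giving N = 1 + ⌊2z₀/π⌋ = 1 + ⌊4.165⌋ = 5.

N = 5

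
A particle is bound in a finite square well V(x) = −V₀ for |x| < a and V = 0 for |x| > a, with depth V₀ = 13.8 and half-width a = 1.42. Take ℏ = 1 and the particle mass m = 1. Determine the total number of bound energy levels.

N = 5

Define the well-strength parameter z₀ = (a/ℏ)√(2mV₀) = 1.42 × √(2·1·13.8) = 7.460.
A new bound state (alternating even/odd) appears each time z₀ passes a multiple of π/2, so N = ⌊2z₀/π⌋ + 1 = ⌊4.749⌋ + 1 = 5.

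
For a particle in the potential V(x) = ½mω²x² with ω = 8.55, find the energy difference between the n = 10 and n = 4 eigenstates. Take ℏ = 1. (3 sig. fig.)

ΔE = 51.3

E_n = ℏω(n + ½), so ΔE = (10 − 4) ℏω = 6 × 8.55 = 51.30.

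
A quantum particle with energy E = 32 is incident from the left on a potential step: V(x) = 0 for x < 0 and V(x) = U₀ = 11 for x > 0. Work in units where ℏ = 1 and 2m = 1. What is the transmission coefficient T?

On each side the TISE gives plane waves with k = √(2m(E − V))/ℏ: k₁ = √(2·½·32) = 5.657, k₂ = √(2·½·21) = 4.583.
Continuity of ψ and ψ′ at the step yields the reflection amplitude r = (k₁ − k₂)/(k₁ + k₂) = 0.1049; thus R = |r|² = 0.01101, T = 0.9890.

T = 0.989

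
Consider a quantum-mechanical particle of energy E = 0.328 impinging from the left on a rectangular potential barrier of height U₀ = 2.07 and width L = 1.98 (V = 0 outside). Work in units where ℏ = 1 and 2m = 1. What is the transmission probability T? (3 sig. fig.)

E < U₀: inside the barrier ψ ∝ e^{±κx} with κ = √(2m(U₀ − E))/ℏ = 1.320.
κL = 2.613, sinh(κL) = 6.785.
The exact tunnelling result is T⁻¹ = 1 + U₀² sinh²(κL) / [4E(U₀ − E)] = 87.32, so T = 0.0115.

T = 0.0115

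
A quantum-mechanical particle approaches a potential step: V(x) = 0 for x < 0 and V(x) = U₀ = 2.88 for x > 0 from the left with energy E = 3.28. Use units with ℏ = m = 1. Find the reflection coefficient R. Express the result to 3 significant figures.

R = 0.233

On each side the TISE gives plane waves with k = √(2m(E − V))/ℏ: k₁ = √(2·1·3.28) = 2.561, k₂ = √(2·1·0.4) = 0.8944.
Matching ψ and ψ′ at x = 0 gives r = (k₁ − k₂)/(k₁ + k₂), so R = r² = 0.2327 and T = 1 − R = 0.7673.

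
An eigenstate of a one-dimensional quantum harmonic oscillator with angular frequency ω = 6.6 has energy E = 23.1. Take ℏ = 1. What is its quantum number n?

Invert E_n = (n + ½)ℏω: n = E/ℏω − ½ = 3.000, so n = 3.

n = 3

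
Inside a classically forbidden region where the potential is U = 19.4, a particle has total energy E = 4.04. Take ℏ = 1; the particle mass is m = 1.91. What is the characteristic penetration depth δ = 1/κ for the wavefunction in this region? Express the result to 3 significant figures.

δ = 0.131

Since E < U the TISE in this region is ψ'' = κ²ψ with κ = √(2m(U − E))/ℏ.
κ = √(2 × 1.91 × 15.36) = 7.660. The penetration depth is δ = 1/κ = 0.131.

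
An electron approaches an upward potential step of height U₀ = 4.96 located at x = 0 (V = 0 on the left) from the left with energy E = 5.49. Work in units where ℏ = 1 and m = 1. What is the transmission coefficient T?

On each side the TISE gives plane waves with k = √(2m(E − V))/ℏ: k₁ = √(2·1·5.49) = 3.314, k₂ = √(2·1·0.53) = 1.030.
Matching ψ and ψ′ at x = 0 gives r = (k₁ − k₂)/(k₁ + k₂), so R = r² = 0.2766 and T = 1 − R = 0.7234.

T = 0.723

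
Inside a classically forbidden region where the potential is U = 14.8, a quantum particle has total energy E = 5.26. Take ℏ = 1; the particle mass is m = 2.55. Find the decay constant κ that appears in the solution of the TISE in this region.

Since E < U the TISE in this region is ψ'' = κ²ψ with κ = √(2m(U − E))/ℏ.
κ = √(2 × 2.55 × 9.54) = 6.975.

κ = 6.98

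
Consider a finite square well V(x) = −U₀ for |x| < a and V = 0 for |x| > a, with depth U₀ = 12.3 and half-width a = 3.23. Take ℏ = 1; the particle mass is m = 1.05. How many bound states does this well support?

The dimensionless depth is z₀ = a√(2mU₀)/ℏ = 3.23 × √(25.83) = 16.42.
A new bound state (alternating even/odd) appears each time z₀ passes a multiple of π/2, so N = ⌊2z₀/π⌋ + 1 = ⌊10.45⌋ + 1 = 11.

N = 11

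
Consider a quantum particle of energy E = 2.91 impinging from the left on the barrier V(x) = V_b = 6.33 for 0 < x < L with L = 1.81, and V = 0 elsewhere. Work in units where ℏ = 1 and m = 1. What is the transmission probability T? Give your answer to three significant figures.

Since E < V_b the interior solution is evanescent with decay constant κ = √(2m(V_b − E))/ℏ = 2.615.
κL = 4.734, sinh(κL) = 56.86.
Matching ψ, ψ′ at both faces gives T = [1 + V_b² sinh²(κL) / (4E(V_b − E))]⁻¹ = 1/3255 = 0.000307.

T = 0.000307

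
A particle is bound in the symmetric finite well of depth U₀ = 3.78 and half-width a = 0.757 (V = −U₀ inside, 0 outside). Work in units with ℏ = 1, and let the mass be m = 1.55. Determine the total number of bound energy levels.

The dimensionless depth is z₀ = a√(2mU₀)/ℏ = 0.757 × √(11.72) = 2.591.
The even/odd transcendental equations gain one root per π/2 in z₀, giving N = 1 + ⌊2z₀/π⌋ = 1 + ⌊1.650⌋ = 2.

N = 2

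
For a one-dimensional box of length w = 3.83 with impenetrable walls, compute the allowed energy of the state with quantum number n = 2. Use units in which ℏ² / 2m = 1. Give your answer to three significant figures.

E = 2.69

The infinite-well eigenfunctions ψ_n = √(2/w) sin(nπx/w) vanish at both walls, giving E_n = n²π²ℏ²/(2mw²).
E_2 = 2² × π² / (2 × 0.5 × 3.83²) = 2.691.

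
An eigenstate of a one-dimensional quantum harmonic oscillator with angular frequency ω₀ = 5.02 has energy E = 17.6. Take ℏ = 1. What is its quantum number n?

Invert E_n = (n + ½)ℏω₀: n = E/ℏω₀ − ½ = 3.006, so n = 3.

n = 3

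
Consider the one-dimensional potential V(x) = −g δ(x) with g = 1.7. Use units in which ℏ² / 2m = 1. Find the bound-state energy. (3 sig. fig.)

E = -0.723

For x ≠ 0 the bound state is ψ ∝ e^{−κ|x|}; integrating the TISE across the delta gives the cusp condition 2κ = 2mg/ℏ², so κ = 0.8500.
Then E = −ℏ²κ²/(2m) = −mg²/(2ℏ²) = -0.7225.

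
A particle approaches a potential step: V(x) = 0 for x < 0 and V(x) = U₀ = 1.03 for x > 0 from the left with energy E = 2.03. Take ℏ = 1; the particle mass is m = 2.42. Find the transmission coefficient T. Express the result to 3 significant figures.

T = 0.969

The wavenumbers are k₁ = √(2mE)/ℏ = 3.135 on the left and k₂ = √(2m(E − U₀))/ℏ = 2.200 on the right.
Matching ψ and ψ′ at x = 0 gives r = (k₁ − k₂)/(k₁ + k₂), so R = r² = 0.03069 and T = 1 − R = 0.9693.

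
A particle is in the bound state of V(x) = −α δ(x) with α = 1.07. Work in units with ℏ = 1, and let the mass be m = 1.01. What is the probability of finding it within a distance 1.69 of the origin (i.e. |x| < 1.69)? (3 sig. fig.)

P = 0.974

The normalised bound state is ψ = √κ e^{−κ|x|} with κ = mα/ℏ² = 1.081.
P(|x| < d) = ∫_{−d}^{d} κ e^{−2κ|x|} dx = 1 − e^{−2κd} = 1 − e^{−3.653} = 0.9741.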